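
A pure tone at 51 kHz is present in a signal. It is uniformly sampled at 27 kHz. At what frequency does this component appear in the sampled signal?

3 kHz

51 kHz mod fs = 24 kHz.
24 kHz > fs/2 = 13.5 kHz, folds to fs − 24 kHz = 3 kHz.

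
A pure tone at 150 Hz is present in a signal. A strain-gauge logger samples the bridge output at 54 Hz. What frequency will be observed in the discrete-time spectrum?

150 Hz mod fs = 42 Hz.
42 Hz > fs/2 = 27 Hz, folds to fs − 42 Hz = 12 Hz.

12 Hz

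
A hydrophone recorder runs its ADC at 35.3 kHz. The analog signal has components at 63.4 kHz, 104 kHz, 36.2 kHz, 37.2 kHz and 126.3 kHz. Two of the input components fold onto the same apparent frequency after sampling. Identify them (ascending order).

37.2 kHz, 104 kHz

fs/2 = 17.65 kHz.
63.4 kHz mod fs = 28.1 kHz.
28.1 kHz > fs/2 = 17.65 kHz, folds to fs − 28.1 kHz = 7.2 kHz.
104 kHz mod fs = 33.4 kHz.
33.4 kHz > fs/2 = 17.65 kHz, folds to fs − 33.4 kHz = 1.9 kHz.
36.2 kHz mod fs = 0.9 kHz.
0.9 kHz ≤ fs/2 = 17.65 kHz, appears at 0.9 kHz.
37.2 kHz mod fs = 1.9 kHz.
1.9 kHz ≤ fs/2 = 17.65 kHz, appears at 1.9 kHz.
126.3 kHz mod fs = 20.4 kHz.
20.4 kHz > fs/2 = 17.65 kHz, folds to fs − 20.4 kHz = 14.9 kHz.
37.2 kHz and 104 kHz both map to 1.9 kHz.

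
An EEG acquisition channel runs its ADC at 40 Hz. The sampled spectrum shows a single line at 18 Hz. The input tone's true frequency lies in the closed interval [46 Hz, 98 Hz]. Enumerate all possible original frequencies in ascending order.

Frequencies that alias to 18 Hz are k·fs ± 18 Hz for integer k ≥ 0.
k=0: 18 Hz.
k=1: 22 Hz, 58 Hz.
k=2: 62 Hz, 98 Hz.
k=3: 102 Hz, 138 Hz.
Within [46 Hz, 98 Hz]: 58 Hz, 62 Hz, 98 Hz.

58 Hz, 62 Hz, 98 Hz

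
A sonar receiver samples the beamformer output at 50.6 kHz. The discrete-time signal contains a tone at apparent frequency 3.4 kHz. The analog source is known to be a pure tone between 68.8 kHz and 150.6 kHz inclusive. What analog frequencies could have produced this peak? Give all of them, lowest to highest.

97.8 kHz, 104.6 kHz, 148.4 kHz

Frequencies that alias to 3.4 kHz are k·fs ± 3.4 kHz for integer k ≥ 0.
k=0: 3.4 kHz.
k=1: 47.2 kHz, 54 kHz.
k=2: 97.8 kHz, 104.6 kHz.
k=3: 148.4 kHz, 155.2 kHz.
k=4: 199 kHz, 205.8 kHz.
Within [68.8 kHz, 150.6 kHz]: 97.8 kHz, 104.6 kHz, 148.4 kHz.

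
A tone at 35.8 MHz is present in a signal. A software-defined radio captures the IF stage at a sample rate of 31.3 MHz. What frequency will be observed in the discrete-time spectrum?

4.5 MHz

35.8 MHz mod fs = 4.5 MHz.
4.5 MHz ≤ fs/2 = 15.65 MHz, appears at 4.5 MHz.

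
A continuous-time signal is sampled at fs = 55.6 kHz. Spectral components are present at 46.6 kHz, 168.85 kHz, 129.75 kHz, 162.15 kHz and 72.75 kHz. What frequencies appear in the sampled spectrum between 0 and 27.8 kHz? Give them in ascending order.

2.05 kHz, 4.65 kHz, 9 kHz, 17.15 kHz, 18.55 kHz

fs/2 = 27.8 kHz.
46.6 kHz > fs/2 = 27.8 kHz, folds to fs − 46.6 kHz = 9 kHz.
168.85 kHz mod fs = 2.05 kHz.
2.05 kHz ≤ fs/2 = 27.8 kHz, appears at 2.05 kHz.
129.75 kHz mod fs = 18.55 kHz.
18.55 kHz ≤ fs/2 = 27.8 kHz, appears at 18.55 kHz.
162.15 kHz mod fs = 50.95 kHz.
50.95 kHz > fs/2 = 27.8 kHz, folds to fs − 50.95 kHz = 4.65 kHz.
72.75 kHz mod fs = 17.15 kHz.
17.15 kHz ≤ fs/2 = 27.8 kHz, appears at 17.15 kHz.
Distinct values: {2.05 kHz, 4.65 kHz, 9 kHz, 17.15 kHz, 18.55 kHz}.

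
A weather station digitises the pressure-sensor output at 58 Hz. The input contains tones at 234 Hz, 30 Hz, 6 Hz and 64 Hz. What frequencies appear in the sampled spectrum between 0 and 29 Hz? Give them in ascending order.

2 Hz, 6 Hz, 28 Hz

fs/2 = 29 Hz.
234 Hz mod fs = 2 Hz.
2 Hz ≤ fs/2 = 29 Hz, appears at 2 Hz.
30 Hz > fs/2 = 29 Hz, folds to fs − 30 Hz = 28 Hz.
6 Hz ≤ fs/2 = 29 Hz, passes unchanged.
64 Hz mod fs = 6 Hz.
6 Hz ≤ fs/2 = 29 Hz, appears at 6 Hz.
Distinct values: {2 Hz, 6 Hz, 28 Hz}.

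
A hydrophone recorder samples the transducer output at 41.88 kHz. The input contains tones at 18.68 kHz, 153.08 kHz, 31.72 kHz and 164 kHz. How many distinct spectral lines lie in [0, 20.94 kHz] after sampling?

4

fs/2 = 20.94 kHz.
18.68 kHz ≤ fs/2 = 20.94 kHz, passes unchanged.
153.08 kHz mod fs = 27.44 kHz.
27.44 kHz > fs/2 = 20.94 kHz, folds to fs − 27.44 kHz = 14.44 kHz.
31.72 kHz > fs/2 = 20.94 kHz, folds to fs − 31.72 kHz = 10.16 kHz.
164 kHz mod fs = 38.36 kHz.
38.36 kHz > fs/2 = 20.94 kHz, folds to fs − 38.36 kHz = 3.52 kHz.
Distinct values: {3.52 kHz, 10.16 kHz, 14.44 kHz, 18.68 kHz} → 4.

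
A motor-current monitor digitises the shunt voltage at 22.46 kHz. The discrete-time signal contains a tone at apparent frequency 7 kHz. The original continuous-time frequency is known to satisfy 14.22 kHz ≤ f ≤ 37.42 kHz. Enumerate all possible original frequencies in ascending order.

15.46 kHz, 29.46 kHz

Frequencies that alias to 7 kHz are k·fs ± 7 kHz for integer k ≥ 0.
k=0: 7 kHz.
k=1: 15.46 kHz, 29.46 kHz.
k=2: 37.92 kHz, 51.92 kHz.
Within [14.22 kHz, 37.42 kHz]: 15.46 kHz, 29.46 kHz.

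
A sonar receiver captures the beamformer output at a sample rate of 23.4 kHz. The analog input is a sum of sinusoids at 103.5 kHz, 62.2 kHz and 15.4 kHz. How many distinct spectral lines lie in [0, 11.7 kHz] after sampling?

fs/2 = 11.7 kHz.
103.5 kHz mod fs = 9.9 kHz.
9.9 kHz ≤ fs/2 = 11.7 kHz, appears at 9.9 kHz.
62.2 kHz mod fs = 15.4 kHz.
15.4 kHz > fs/2 = 11.7 kHz, folds to fs − 15.4 kHz = 8 kHz.
15.4 kHz > fs/2 = 11.7 kHz, folds to fs − 15.4 kHz = 8 kHz.
Distinct values: {8 kHz, 9.9 kHz} → 2.

2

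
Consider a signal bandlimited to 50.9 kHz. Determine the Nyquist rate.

Nyquist rate = 2 × 50.9 kHz = 101.8 kHz.

101.8 kHz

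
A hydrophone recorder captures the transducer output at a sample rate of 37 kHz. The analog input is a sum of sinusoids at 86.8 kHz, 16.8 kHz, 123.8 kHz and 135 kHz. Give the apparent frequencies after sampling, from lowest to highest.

12.8 kHz, 13 kHz, 16.8 kHz

fs/2 = 18.5 kHz.
86.8 kHz mod fs = 12.8 kHz.
12.8 kHz ≤ fs/2 = 18.5 kHz, appears at 12.8 kHz.
16.8 kHz ≤ fs/2 = 18.5 kHz, passes unchanged.
123.8 kHz mod fs = 12.8 kHz.
12.8 kHz ≤ fs/2 = 18.5 kHz, appears at 12.8 kHz.
135 kHz mod fs = 24 kHz.
24 kHz > fs/2 = 18.5 kHz, folds to fs − 24 kHz = 13 kHz.
Distinct values: {12.8 kHz, 13 kHz, 16.8 kHz}.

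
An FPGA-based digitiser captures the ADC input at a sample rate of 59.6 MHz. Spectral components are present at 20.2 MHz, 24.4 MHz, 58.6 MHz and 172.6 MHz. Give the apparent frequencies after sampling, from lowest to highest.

fs/2 = 29.8 MHz.
20.2 MHz ≤ fs/2 = 29.8 MHz, passes unchanged.
24.4 MHz ≤ fs/2 = 29.8 MHz, passes unchanged.
58.6 MHz > fs/2 = 29.8 MHz, folds to fs − 58.6 MHz = 1 MHz.
172.6 MHz mod fs = 53.4 MHz.
53.4 MHz > fs/2 = 29.8 MHz, folds to fs − 53.4 MHz = 6.2 MHz.
Distinct values: {1 MHz, 6.2 MHz, 20.2 MHz, 24.4 MHz}.

1 MHz, 6.2 MHz, 20.2 MHz, 24.4 MHz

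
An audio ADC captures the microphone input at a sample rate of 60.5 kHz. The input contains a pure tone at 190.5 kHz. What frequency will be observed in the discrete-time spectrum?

9 kHz

190.5 kHz mod fs = 9 kHz.
9 kHz ≤ fs/2 = 30.25 kHz, appears at 9 kHz.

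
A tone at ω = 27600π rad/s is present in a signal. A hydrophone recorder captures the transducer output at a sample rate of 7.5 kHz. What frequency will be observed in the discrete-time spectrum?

1.2 kHz

ω = 27600π rad/s → f = ω/(2π) = 13800 Hz = 13.8 kHz.
13.8 kHz mod fs = 6.3 kHz.
6.3 kHz > fs/2 = 3.75 kHz, folds to fs − 6.3 kHz = 1.2 kHz.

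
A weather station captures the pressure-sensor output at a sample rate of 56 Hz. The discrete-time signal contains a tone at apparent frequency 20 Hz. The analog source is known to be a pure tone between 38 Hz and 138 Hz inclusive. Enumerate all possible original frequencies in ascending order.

Frequencies that alias to 20 Hz are k·fs ± 20 Hz for integer k ≥ 0.
k=0: 20 Hz.
k=1: 36 Hz, 76 Hz.
k=2: 92 Hz, 132 Hz.
k=3: 148 Hz, 188 Hz.
Within [38 Hz, 138 Hz]: 76 Hz, 92 Hz, 132 Hz.

76 Hz, 92 Hz, 132 Hz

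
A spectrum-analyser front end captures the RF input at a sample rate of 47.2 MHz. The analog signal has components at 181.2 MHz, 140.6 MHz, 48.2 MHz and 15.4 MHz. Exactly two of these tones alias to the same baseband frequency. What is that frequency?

1 MHz

fs/2 = 23.6 MHz.
181.2 MHz mod fs = 39.6 MHz.
39.6 MHz > fs/2 = 23.6 MHz, folds to fs − 39.6 MHz = 7.6 MHz.
140.6 MHz mod fs = 46.2 MHz.
46.2 MHz > fs/2 = 23.6 MHz, folds to fs − 46.2 MHz = 1 MHz.
48.2 MHz mod fs = 1 MHz.
1 MHz ≤ fs/2 = 23.6 MHz, appears at 1 MHz.
15.4 MHz ≤ fs/2 = 23.6 MHz, passes unchanged.
48.2 MHz and 140.6 MHz both map to 1 MHz.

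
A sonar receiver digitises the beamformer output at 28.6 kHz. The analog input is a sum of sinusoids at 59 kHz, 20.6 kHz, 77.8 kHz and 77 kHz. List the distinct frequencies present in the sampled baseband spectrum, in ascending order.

fs/2 = 14.3 kHz.
59 kHz mod fs = 1.8 kHz.
1.8 kHz ≤ fs/2 = 14.3 kHz, appears at 1.8 kHz.
20.6 kHz > fs/2 = 14.3 kHz, folds to fs − 20.6 kHz = 8 kHz.
77.8 kHz mod fs = 20.6 kHz.
20.6 kHz > fs/2 = 14.3 kHz, folds to fs − 20.6 kHz = 8 kHz.
77 kHz mod fs = 19.8 kHz.
19.8 kHz > fs/2 = 14.3 kHz, folds to fs − 19.8 kHz = 8.8 kHz.
Distinct values: {1.8 kHz, 8 kHz, 8.8 kHz}.

1.8 kHz, 8 kHz, 8.8 kHz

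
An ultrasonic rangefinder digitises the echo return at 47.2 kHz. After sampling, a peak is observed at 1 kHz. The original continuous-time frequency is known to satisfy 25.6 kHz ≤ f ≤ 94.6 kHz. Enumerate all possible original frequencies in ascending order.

Frequencies that alias to 1 kHz are k·fs ± 1 kHz for integer k ≥ 0.
k=0: 1 kHz.
k=1: 46.2 kHz, 48.2 kHz.
k=2: 93.4 kHz, 95.4 kHz.
k=3: 140.6 kHz, 142.6 kHz.
Within [25.6 kHz, 94.6 kHz]: 46.2 kHz, 48.2 kHz, 93.4 kHz.

46.2 kHz, 48.2 kHz, 93.4 kHz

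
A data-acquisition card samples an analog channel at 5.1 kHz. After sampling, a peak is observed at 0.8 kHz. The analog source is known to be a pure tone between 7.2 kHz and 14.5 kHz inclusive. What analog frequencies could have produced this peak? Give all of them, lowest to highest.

Frequencies that alias to 0.8 kHz are k·fs ± 0.8 kHz for integer k ≥ 0.
k=0: 0.8 kHz.
k=1: 4.3 kHz, 5.9 kHz.
k=2: 9.4 kHz, 11 kHz.
k=3: 14.5 kHz, 16.1 kHz.
k=4: 19.6 kHz, 21.2 kHz.
Within [7.2 kHz, 14.5 kHz]: 9.4 kHz, 11 kHz, 14.5 kHz.

9.4 kHz, 11 kHz, 14.5 kHz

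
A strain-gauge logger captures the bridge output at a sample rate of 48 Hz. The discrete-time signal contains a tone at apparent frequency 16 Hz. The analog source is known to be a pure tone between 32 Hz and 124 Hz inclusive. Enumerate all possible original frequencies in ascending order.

Frequencies that alias to 16 Hz are k·fs ± 16 Hz for integer k ≥ 0.
k=0: 16 Hz.
k=1: 32 Hz, 64 Hz.
k=2: 80 Hz, 112 Hz.
k=3: 128 Hz, 160 Hz.
Within [32 Hz, 124 Hz]: 32 Hz, 64 Hz, 80 Hz, 112 Hz.

32 Hz, 64 Hz, 80 Hz, 112 Hz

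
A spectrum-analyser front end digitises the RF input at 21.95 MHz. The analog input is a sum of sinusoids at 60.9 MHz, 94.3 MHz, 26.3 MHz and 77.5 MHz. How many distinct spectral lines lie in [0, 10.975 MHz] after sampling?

4

fs/2 = 10.975 MHz.
60.9 MHz mod fs = 17 MHz.
17 MHz > fs/2 = 10.975 MHz, folds to fs − 17 MHz = 4.95 MHz.
94.3 MHz mod fs = 6.5 MHz.
6.5 MHz ≤ fs/2 = 10.975 MHz, appears at 6.5 MHz.
26.3 MHz mod fs = 4.35 MHz.
4.35 MHz ≤ fs/2 = 10.975 MHz, appears at 4.35 MHz.
77.5 MHz mod fs = 11.65 MHz.
11.65 MHz > fs/2 = 10.975 MHz, folds to fs − 11.65 MHz = 10.3 MHz.
Distinct values: {4.35 MHz, 4.95 MHz, 6.5 MHz, 10.3 MHz} → 4.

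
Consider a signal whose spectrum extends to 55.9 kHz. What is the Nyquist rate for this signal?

Nyquist rate = 2 × 55.9 kHz = 111.8 kHz.

111.8 kHz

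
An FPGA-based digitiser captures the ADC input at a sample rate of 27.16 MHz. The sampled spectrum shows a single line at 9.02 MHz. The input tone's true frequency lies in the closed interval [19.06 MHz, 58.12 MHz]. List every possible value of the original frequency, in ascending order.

36.18 MHz, 45.3 MHz

Frequencies that alias to 9.02 MHz are k·fs ± 9.02 MHz for integer k ≥ 0.
k=0: 9.02 MHz.
k=1: 18.14 MHz, 36.18 MHz.
k=2: 45.3 MHz, 63.34 MHz.
k=3: 72.46 MHz, 90.5 MHz.
Within [19.06 MHz, 58.12 MHz]: 36.18 MHz, 45.3 MHz.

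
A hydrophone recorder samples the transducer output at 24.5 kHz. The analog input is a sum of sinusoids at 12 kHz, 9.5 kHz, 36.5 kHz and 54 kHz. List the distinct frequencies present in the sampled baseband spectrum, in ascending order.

fs/2 = 12.25 kHz.
12 kHz ≤ fs/2 = 12.25 kHz, passes unchanged.
9.5 kHz ≤ fs/2 = 12.25 kHz, passes unchanged.
36.5 kHz mod fs = 12 kHz.
12 kHz ≤ fs/2 = 12.25 kHz, appears at 12 kHz.
54 kHz mod fs = 5 kHz.
5 kHz ≤ fs/2 = 12.25 kHz, appears at 5 kHz.
Distinct values: {5 kHz, 9.5 kHz, 12 kHz}.

5 kHz, 9.5 kHz, 12 kHz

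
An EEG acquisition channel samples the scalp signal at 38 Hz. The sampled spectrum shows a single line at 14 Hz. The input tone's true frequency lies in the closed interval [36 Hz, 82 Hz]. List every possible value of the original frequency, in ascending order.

Frequencies that alias to 14 Hz are k·fs ± 14 Hz for integer k ≥ 0.
k=0: 14 Hz.
k=1: 24 Hz, 52 Hz.
k=2: 62 Hz, 90 Hz.
k=3: 100 Hz, 128 Hz.
Within [36 Hz, 82 Hz]: 52 Hz, 62 Hz.

52 Hz, 62 Hz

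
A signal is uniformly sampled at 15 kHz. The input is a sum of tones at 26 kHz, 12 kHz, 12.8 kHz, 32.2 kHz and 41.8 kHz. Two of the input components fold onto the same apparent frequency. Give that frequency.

fs/2 = 7.5 kHz.
26 kHz mod fs = 11 kHz.
11 kHz > fs/2 = 7.5 kHz, folds to fs − 11 kHz = 4 kHz.
12 kHz > fs/2 = 7.5 kHz, folds to fs − 12 kHz = 3 kHz.
12.8 kHz > fs/2 = 7.5 kHz, folds to fs − 12.8 kHz = 2.2 kHz.
32.2 kHz mod fs = 2.2 kHz.
2.2 kHz ≤ fs/2 = 7.5 kHz, appears at 2.2 kHz.
41.8 kHz mod fs = 11.8 kHz.
11.8 kHz > fs/2 = 7.5 kHz, folds to fs − 11.8 kHz = 3.2 kHz.
12.8 kHz and 32.2 kHz both map to 2.2 kHz.

2.2 kHz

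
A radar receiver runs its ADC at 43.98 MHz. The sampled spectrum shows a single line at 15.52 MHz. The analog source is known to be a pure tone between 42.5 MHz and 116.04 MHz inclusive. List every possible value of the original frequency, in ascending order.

Frequencies that alias to 15.52 MHz are k·fs ± 15.52 MHz for integer k ≥ 0.
k=0: 15.52 MHz.
k=1: 28.46 MHz, 59.5 MHz.
k=2: 72.44 MHz, 103.48 MHz.
k=3: 116.42 MHz, 147.46 MHz.
Within [42.5 MHz, 116.04 MHz]: 59.5 MHz, 72.44 MHz, 103.48 MHz.

59.5 MHz, 72.44 MHz, 103.48 MHz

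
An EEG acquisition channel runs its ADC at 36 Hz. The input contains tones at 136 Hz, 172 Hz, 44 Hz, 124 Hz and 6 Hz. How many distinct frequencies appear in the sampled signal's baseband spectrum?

fs/2 = 18 Hz.
136 Hz mod fs = 28 Hz.
28 Hz > fs/2 = 18 Hz, folds to fs − 28 Hz = 8 Hz.
172 Hz mod fs = 28 Hz.
28 Hz > fs/2 = 18 Hz, folds to fs − 28 Hz = 8 Hz.
44 Hz mod fs = 8 Hz.
8 Hz ≤ fs/2 = 18 Hz, appears at 8 Hz.
124 Hz mod fs = 16 Hz.
16 Hz ≤ fs/2 = 18 Hz, appears at 16 Hz.
6 Hz ≤ fs/2 = 18 Hz, passes unchanged.
Distinct values: {6 Hz, 8 Hz, 16 Hz} → 3.

3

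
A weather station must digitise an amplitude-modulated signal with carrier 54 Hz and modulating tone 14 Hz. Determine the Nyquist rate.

AM sidebands sit at fc ± fm = 40 Hz and 68 Hz.
Highest-frequency component: 68 Hz.
Nyquist rate = 2 × 68 Hz = 136 Hz.

136 Hz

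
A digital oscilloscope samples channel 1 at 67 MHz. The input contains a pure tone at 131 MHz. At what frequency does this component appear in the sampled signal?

131 MHz mod fs = 64 MHz.
64 MHz > fs/2 = 33.5 MHz, folds to fs − 64 MHz = 3 MHz.

3 MHz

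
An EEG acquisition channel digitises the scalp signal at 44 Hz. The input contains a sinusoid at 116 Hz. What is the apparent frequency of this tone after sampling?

116 Hz mod fs = 28 Hz.
28 Hz > fs/2 = 22 Hz, folds to fs − 28 Hz = 16 Hz.

16 Hz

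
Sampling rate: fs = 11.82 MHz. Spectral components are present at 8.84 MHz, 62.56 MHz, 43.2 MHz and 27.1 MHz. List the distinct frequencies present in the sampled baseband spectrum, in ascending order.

2.98 MHz, 3.46 MHz, 4.08 MHz

fs/2 = 5.91 MHz.
8.84 MHz > fs/2 = 5.91 MHz, folds to fs − 8.84 MHz = 2.98 MHz.
62.56 MHz mod fs = 3.46 MHz.
3.46 MHz ≤ fs/2 = 5.91 MHz, appears at 3.46 MHz.
43.2 MHz mod fs = 7.74 MHz.
7.74 MHz > fs/2 = 5.91 MHz, folds to fs − 7.74 MHz = 4.08 MHz.
27.1 MHz mod fs = 3.46 MHz.
3.46 MHz ≤ fs/2 = 5.91 MHz, appears at 3.46 MHz.
Distinct values: {2.98 MHz, 3.46 MHz, 4.08 MHz}.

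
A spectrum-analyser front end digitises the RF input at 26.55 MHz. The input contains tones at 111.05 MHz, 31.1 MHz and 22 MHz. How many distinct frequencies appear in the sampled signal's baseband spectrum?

2

fs/2 = 13.275 MHz.
111.05 MHz mod fs = 4.85 MHz.
4.85 MHz ≤ fs/2 = 13.275 MHz, appears at 4.85 MHz.
31.1 MHz mod fs = 4.55 MHz.
4.55 MHz ≤ fs/2 = 13.275 MHz, appears at 4.55 MHz.
22 MHz > fs/2 = 13.275 MHz, folds to fs − 22 MHz = 4.55 MHz.
Distinct values: {4.55 MHz, 4.85 MHz} → 2.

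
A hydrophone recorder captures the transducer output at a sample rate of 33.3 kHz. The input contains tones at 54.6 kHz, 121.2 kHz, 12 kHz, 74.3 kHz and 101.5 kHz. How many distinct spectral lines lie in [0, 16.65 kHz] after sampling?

3

fs/2 = 16.65 kHz.
54.6 kHz mod fs = 21.3 kHz.
21.3 kHz > fs/2 = 16.65 kHz, folds to fs − 21.3 kHz = 12 kHz.
121.2 kHz mod fs = 21.3 kHz.
21.3 kHz > fs/2 = 16.65 kHz, folds to fs − 21.3 kHz = 12 kHz.
12 kHz ≤ fs/2 = 16.65 kHz, passes unchanged.
74.3 kHz mod fs = 7.7 kHz.
7.7 kHz ≤ fs/2 = 16.65 kHz, appears at 7.7 kHz.
101.5 kHz mod fs = 1.6 kHz.
1.6 kHz ≤ fs/2 = 16.65 kHz, appears at 1.6 kHz.
Distinct values: {1.6 kHz, 7.7 kHz, 12 kHz} → 3.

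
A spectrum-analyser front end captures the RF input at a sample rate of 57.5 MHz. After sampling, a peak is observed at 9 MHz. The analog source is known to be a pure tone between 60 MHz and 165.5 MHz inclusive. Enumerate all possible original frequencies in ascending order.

Frequencies that alias to 9 MHz are k·fs ± 9 MHz for integer k ≥ 0.
k=0: 9 MHz.
k=1: 48.5 MHz, 66.5 MHz.
k=2: 106 MHz, 124 MHz.
k=3: 163.5 MHz, 181.5 MHz.
k=4: 221 MHz, 239 MHz.
Within [60 MHz, 165.5 MHz]: 66.5 MHz, 106 MHz, 124 MHz, 163.5 MHz.

66.5 MHz, 106 MHz, 124 MHz, 163.5 MHz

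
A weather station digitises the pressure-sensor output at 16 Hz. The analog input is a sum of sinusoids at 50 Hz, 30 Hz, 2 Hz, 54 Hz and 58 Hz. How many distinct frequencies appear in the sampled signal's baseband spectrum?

2

fs/2 = 8 Hz.
50 Hz mod fs = 2 Hz.
2 Hz ≤ fs/2 = 8 Hz, appears at 2 Hz.
30 Hz mod fs = 14 Hz.
14 Hz > fs/2 = 8 Hz, folds to fs − 14 Hz = 2 Hz.
2 Hz ≤ fs/2 = 8 Hz, passes unchanged.
54 Hz mod fs = 6 Hz.
6 Hz ≤ fs/2 = 8 Hz, appears at 6 Hz.
58 Hz mod fs = 10 Hz.
10 Hz > fs/2 = 8 Hz, folds to fs − 10 Hz = 6 Hz.
Distinct values: {2 Hz, 6 Hz} → 2.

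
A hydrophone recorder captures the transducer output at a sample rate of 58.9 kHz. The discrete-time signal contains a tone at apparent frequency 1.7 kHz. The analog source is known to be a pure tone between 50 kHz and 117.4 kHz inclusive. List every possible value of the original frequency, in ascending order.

57.2 kHz, 60.6 kHz, 116.1 kHz

Frequencies that alias to 1.7 kHz are k·fs ± 1.7 kHz for integer k ≥ 0.
k=0: 1.7 kHz.
k=1: 57.2 kHz, 60.6 kHz.
k=2: 116.1 kHz, 119.5 kHz.
k=3: 175 kHz, 178.4 kHz.
Within [50 kHz, 117.4 kHz]: 57.2 kHz, 60.6 kHz, 116.1 kHz.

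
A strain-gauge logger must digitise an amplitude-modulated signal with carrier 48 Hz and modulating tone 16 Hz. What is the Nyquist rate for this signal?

AM sidebands sit at fc ± fm = 32 Hz and 64 Hz.
Highest-frequency component: 64 Hz.
Nyquist rate = 2 × 64 Hz = 128 Hz.

128 Hz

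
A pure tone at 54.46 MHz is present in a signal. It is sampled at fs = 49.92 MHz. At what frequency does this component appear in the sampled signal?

4.54 MHz

54.46 MHz mod fs = 4.54 MHz.
4.54 MHz ≤ fs/2 = 24.96 MHz, appears at 4.54 MHz.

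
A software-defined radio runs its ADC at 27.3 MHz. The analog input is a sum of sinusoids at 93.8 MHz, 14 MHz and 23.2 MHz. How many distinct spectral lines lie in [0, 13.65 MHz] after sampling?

3

fs/2 = 13.65 MHz.
93.8 MHz mod fs = 11.9 MHz.
11.9 MHz ≤ fs/2 = 13.65 MHz, appears at 11.9 MHz.
14 MHz > fs/2 = 13.65 MHz, folds to fs − 14 MHz = 13.3 MHz.
23.2 MHz > fs/2 = 13.65 MHz, folds to fs − 23.2 MHz = 4.1 MHz.
Distinct values: {4.1 MHz, 11.9 MHz, 13.3 MHz} → 3.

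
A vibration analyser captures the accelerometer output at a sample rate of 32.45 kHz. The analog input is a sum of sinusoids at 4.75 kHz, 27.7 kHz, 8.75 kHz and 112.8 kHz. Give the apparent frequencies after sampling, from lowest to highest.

4.75 kHz, 8.75 kHz, 15.45 kHz

fs/2 = 16.225 kHz.
4.75 kHz ≤ fs/2 = 16.225 kHz, passes unchanged.
27.7 kHz > fs/2 = 16.225 kHz, folds to fs − 27.7 kHz = 4.75 kHz.
8.75 kHz ≤ fs/2 = 16.225 kHz, passes unchanged.
112.8 kHz mod fs = 15.45 kHz.
15.45 kHz ≤ fs/2 = 16.225 kHz, appears at 15.45 kHz.
Distinct values: {4.75 kHz, 8.75 kHz, 15.45 kHz}.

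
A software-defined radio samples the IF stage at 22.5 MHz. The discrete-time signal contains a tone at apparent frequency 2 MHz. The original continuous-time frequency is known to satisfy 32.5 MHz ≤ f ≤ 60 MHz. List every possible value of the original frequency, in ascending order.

43 MHz, 47 MHz

Frequencies that alias to 2 MHz are k·fs ± 2 MHz for integer k ≥ 0.
k=0: 2 MHz.
k=1: 20.5 MHz, 24.5 MHz.
k=2: 43 MHz, 47 MHz.
k=3: 65.5 MHz, 69.5 MHz.
Within [32.5 MHz, 60 MHz]: 43 MHz, 47 MHz.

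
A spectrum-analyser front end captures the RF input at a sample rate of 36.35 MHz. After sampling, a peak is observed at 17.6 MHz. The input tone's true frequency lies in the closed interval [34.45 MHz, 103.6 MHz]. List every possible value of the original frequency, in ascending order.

53.95 MHz, 55.1 MHz, 90.3 MHz, 91.45 MHz

Frequencies that alias to 17.6 MHz are k·fs ± 17.6 MHz for integer k ≥ 0.
k=0: 17.6 MHz.
k=1: 18.75 MHz, 53.95 MHz.
k=2: 55.1 MHz, 90.3 MHz.
k=3: 91.45 MHz, 126.65 MHz.
k=4: 127.8 MHz, 163 MHz.
Within [34.45 MHz, 103.6 MHz]: 53.95 MHz, 55.1 MHz, 90.3 MHz, 91.45 MHz.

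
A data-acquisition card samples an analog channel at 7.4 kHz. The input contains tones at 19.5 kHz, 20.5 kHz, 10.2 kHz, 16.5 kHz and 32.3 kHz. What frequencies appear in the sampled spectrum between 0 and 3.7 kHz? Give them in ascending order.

1.7 kHz, 2.7 kHz, 2.8 kHz

fs/2 = 3.7 kHz.
19.5 kHz mod fs = 4.7 kHz.
4.7 kHz > fs/2 = 3.7 kHz, folds to fs − 4.7 kHz = 2.7 kHz.
20.5 kHz mod fs = 5.7 kHz.
5.7 kHz > fs/2 = 3.7 kHz, folds to fs − 5.7 kHz = 1.7 kHz.
10.2 kHz mod fs = 2.8 kHz.
2.8 kHz ≤ fs/2 = 3.7 kHz, appears at 2.8 kHz.
16.5 kHz mod fs = 1.7 kHz.
1.7 kHz ≤ fs/2 = 3.7 kHz, appears at 1.7 kHz.
32.3 kHz mod fs = 2.7 kHz.
2.7 kHz ≤ fs/2 = 3.7 kHz, appears at 2.7 kHz.
Distinct values: {1.7 kHz, 2.7 kHz, 2.8 kHz}.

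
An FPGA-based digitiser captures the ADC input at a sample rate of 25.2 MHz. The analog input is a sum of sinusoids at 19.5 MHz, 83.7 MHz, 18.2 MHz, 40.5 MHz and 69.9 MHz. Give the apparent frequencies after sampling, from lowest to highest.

5.7 MHz, 7 MHz, 8.1 MHz, 9.9 MHz

fs/2 = 12.6 MHz.
19.5 MHz > fs/2 = 12.6 MHz, folds to fs − 19.5 MHz = 5.7 MHz.
83.7 MHz mod fs = 8.1 MHz.
8.1 MHz ≤ fs/2 = 12.6 MHz, appears at 8.1 MHz.
18.2 MHz > fs/2 = 12.6 MHz, folds to fs − 18.2 MHz = 7 MHz.
40.5 MHz mod fs = 15.3 MHz.
15.3 MHz > fs/2 = 12.6 MHz, folds to fs − 15.3 MHz = 9.9 MHz.
69.9 MHz mod fs = 19.5 MHz.
19.5 MHz > fs/2 = 12.6 MHz, folds to fs − 19.5 MHz = 5.7 MHz.
Distinct values: {5.7 MHz, 7 MHz, 8.1 MHz, 9.9 MHz}.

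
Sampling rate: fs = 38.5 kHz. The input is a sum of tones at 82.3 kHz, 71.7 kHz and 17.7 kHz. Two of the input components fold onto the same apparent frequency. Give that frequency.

5.3 kHz

fs/2 = 19.25 kHz.
82.3 kHz mod fs = 5.3 kHz.
5.3 kHz ≤ fs/2 = 19.25 kHz, appears at 5.3 kHz.
71.7 kHz mod fs = 33.2 kHz.
33.2 kHz > fs/2 = 19.25 kHz, folds to fs − 33.2 kHz = 5.3 kHz.
17.7 kHz ≤ fs/2 = 19.25 kHz, passes unchanged.
71.7 kHz and 82.3 kHz both map to 5.3 kHz.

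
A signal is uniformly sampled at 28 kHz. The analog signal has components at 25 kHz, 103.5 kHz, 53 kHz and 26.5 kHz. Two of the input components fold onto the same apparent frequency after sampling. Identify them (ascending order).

25 kHz, 53 kHz

fs/2 = 14 kHz.
25 kHz > fs/2 = 14 kHz, folds to fs − 25 kHz = 3 kHz.
103.5 kHz mod fs = 19.5 kHz.
19.5 kHz > fs/2 = 14 kHz, folds to fs − 19.5 kHz = 8.5 kHz.
53 kHz mod fs = 25 kHz.
25 kHz > fs/2 = 14 kHz, folds to fs − 25 kHz = 3 kHz.
26.5 kHz > fs/2 = 14 kHz, folds to fs − 26.5 kHz = 1.5 kHz.
25 kHz and 53 kHz both map to 3 kHz.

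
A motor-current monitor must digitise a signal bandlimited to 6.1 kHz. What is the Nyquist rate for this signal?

Nyquist rate = 2 × 6.1 kHz = 12.2 kHz.

12.2 kHz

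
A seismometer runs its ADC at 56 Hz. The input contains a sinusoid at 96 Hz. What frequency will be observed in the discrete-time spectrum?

16 Hz

96 Hz mod fs = 40 Hz.
40 Hz > fs/2 = 28 Hz, folds to fs − 40 Hz = 16 Hz.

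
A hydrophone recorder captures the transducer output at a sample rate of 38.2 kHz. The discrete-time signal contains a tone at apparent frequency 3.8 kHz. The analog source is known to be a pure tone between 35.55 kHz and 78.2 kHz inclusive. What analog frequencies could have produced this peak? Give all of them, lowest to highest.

42 kHz, 72.6 kHz

Frequencies that alias to 3.8 kHz are k·fs ± 3.8 kHz for integer k ≥ 0.
k=0: 3.8 kHz.
k=1: 34.4 kHz, 42 kHz.
k=2: 72.6 kHz, 80.2 kHz.
k=3: 110.8 kHz, 118.4 kHz.
Within [35.55 kHz, 78.2 kHz]: 42 kHz, 72.6 kHz.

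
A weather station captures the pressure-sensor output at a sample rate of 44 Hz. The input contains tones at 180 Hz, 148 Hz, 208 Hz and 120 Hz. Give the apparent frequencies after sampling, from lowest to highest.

fs/2 = 22 Hz.
180 Hz mod fs = 4 Hz.
4 Hz ≤ fs/2 = 22 Hz, appears at 4 Hz.
148 Hz mod fs = 16 Hz.
16 Hz ≤ fs/2 = 22 Hz, appears at 16 Hz.
208 Hz mod fs = 32 Hz.
32 Hz > fs/2 = 22 Hz, folds to fs − 32 Hz = 12 Hz.
120 Hz mod fs = 32 Hz.
32 Hz > fs/2 = 22 Hz, folds to fs − 32 Hz = 12 Hz.
Distinct values: {4 Hz, 12 Hz, 16 Hz}.

4 Hz, 12 Hz, 16 Hz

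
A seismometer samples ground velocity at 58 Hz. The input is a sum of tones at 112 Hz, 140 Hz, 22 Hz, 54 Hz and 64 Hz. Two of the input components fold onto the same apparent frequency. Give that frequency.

4 Hz

fs/2 = 29 Hz.
112 Hz mod fs = 54 Hz.
54 Hz > fs/2 = 29 Hz, folds to fs − 54 Hz = 4 Hz.
140 Hz mod fs = 24 Hz.
24 Hz ≤ fs/2 = 29 Hz, appears at 24 Hz.
22 Hz ≤ fs/2 = 29 Hz, passes unchanged.
54 Hz > fs/2 = 29 Hz, folds to fs − 54 Hz = 4 Hz.
64 Hz mod fs = 6 Hz.
6 Hz ≤ fs/2 = 29 Hz, appears at 6 Hz.
54 Hz and 112 Hz both map to 4 Hz.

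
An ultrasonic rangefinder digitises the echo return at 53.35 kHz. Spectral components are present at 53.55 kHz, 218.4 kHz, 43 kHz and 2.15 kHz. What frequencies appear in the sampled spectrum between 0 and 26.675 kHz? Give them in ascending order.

0.2 kHz, 2.15 kHz, 5 kHz, 10.35 kHz

fs/2 = 26.675 kHz.
53.55 kHz mod fs = 0.2 kHz.
0.2 kHz ≤ fs/2 = 26.675 kHz, appears at 0.2 kHz.
218.4 kHz mod fs = 5 kHz.
5 kHz ≤ fs/2 = 26.675 kHz, appears at 5 kHz.
43 kHz > fs/2 = 26.675 kHz, folds to fs − 43 kHz = 10.35 kHz.
2.15 kHz ≤ fs/2 = 26.675 kHz, passes unchanged.
Distinct values: {0.2 kHz, 2.15 kHz, 5 kHz, 10.35 kHz}.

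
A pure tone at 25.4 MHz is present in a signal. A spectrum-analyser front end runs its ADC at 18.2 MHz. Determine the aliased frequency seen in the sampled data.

7.2 MHz

25.4 MHz mod fs = 7.2 MHz.
7.2 MHz ≤ fs/2 = 9.1 MHz, appears at 7.2 MHz.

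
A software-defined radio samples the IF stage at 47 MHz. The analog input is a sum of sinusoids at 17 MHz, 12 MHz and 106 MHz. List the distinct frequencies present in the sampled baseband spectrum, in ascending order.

fs/2 = 23.5 MHz.
17 MHz ≤ fs/2 = 23.5 MHz, passes unchanged.
12 MHz ≤ fs/2 = 23.5 MHz, passes unchanged.
106 MHz mod fs = 12 MHz.
12 MHz ≤ fs/2 = 23.5 MHz, appears at 12 MHz.
Distinct values: {12 MHz, 17 MHz}.

12 MHz, 17 MHz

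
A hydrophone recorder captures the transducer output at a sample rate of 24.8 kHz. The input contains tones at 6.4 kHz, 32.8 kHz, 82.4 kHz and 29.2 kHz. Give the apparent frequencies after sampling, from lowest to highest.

fs/2 = 12.4 kHz.
6.4 kHz ≤ fs/2 = 12.4 kHz, passes unchanged.
32.8 kHz mod fs = 8 kHz.
8 kHz ≤ fs/2 = 12.4 kHz, appears at 8 kHz.
82.4 kHz mod fs = 8 kHz.
8 kHz ≤ fs/2 = 12.4 kHz, appears at 8 kHz.
29.2 kHz mod fs = 4.4 kHz.
4.4 kHz ≤ fs/2 = 12.4 kHz, appears at 4.4 kHz.
Distinct values: {4.4 kHz, 6.4 kHz, 8 kHz}.

4.4 kHz, 6.4 kHz, 8 kHz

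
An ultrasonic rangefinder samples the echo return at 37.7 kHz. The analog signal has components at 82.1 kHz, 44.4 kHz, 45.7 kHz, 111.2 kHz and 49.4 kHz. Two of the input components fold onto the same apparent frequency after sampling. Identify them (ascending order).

44.4 kHz, 82.1 kHz

fs/2 = 18.85 kHz.
82.1 kHz mod fs = 6.7 kHz.
6.7 kHz ≤ fs/2 = 18.85 kHz, appears at 6.7 kHz.
44.4 kHz mod fs = 6.7 kHz.
6.7 kHz ≤ fs/2 = 18.85 kHz, appears at 6.7 kHz.
45.7 kHz mod fs = 8 kHz.
8 kHz ≤ fs/2 = 18.85 kHz, appears at 8 kHz.
111.2 kHz mod fs = 35.8 kHz.
35.8 kHz > fs/2 = 18.85 kHz, folds to fs − 35.8 kHz = 1.9 kHz.
49.4 kHz mod fs = 11.7 kHz.
11.7 kHz ≤ fs/2 = 18.85 kHz, appears at 11.7 kHz.
44.4 kHz and 82.1 kHz both map to 6.7 kHz.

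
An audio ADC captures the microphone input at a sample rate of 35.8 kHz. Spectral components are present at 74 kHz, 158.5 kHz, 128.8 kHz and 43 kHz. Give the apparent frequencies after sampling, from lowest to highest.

2.4 kHz, 7.2 kHz, 14.4 kHz, 15.3 kHz

fs/2 = 17.9 kHz.
74 kHz mod fs = 2.4 kHz.
2.4 kHz ≤ fs/2 = 17.9 kHz, appears at 2.4 kHz.
158.5 kHz mod fs = 15.3 kHz.
15.3 kHz ≤ fs/2 = 17.9 kHz, appears at 15.3 kHz.
128.8 kHz mod fs = 21.4 kHz.
21.4 kHz > fs/2 = 17.9 kHz, folds to fs − 21.4 kHz = 14.4 kHz.
43 kHz mod fs = 7.2 kHz.
7.2 kHz ≤ fs/2 = 17.9 kHz, appears at 7.2 kHz.
Distinct values: {2.4 kHz, 7.2 kHz, 14.4 kHz, 15.3 kHz}.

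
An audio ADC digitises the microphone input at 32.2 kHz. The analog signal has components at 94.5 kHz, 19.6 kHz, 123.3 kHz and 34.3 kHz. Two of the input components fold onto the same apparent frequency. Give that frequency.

fs/2 = 16.1 kHz.
94.5 kHz mod fs = 30.1 kHz.
30.1 kHz > fs/2 = 16.1 kHz, folds to fs − 30.1 kHz = 2.1 kHz.
19.6 kHz > fs/2 = 16.1 kHz, folds to fs − 19.6 kHz = 12.6 kHz.
123.3 kHz mod fs = 26.7 kHz.
26.7 kHz > fs/2 = 16.1 kHz, folds to fs − 26.7 kHz = 5.5 kHz.
34.3 kHz mod fs = 2.1 kHz.
2.1 kHz ≤ fs/2 = 16.1 kHz, appears at 2.1 kHz.
34.3 kHz and 94.5 kHz both map to 2.1 kHz.

2.1 kHz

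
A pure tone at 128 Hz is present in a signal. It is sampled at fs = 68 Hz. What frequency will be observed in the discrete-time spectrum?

128 Hz mod fs = 60 Hz.
60 Hz > fs/2 = 34 Hz, folds to fs − 60 Hz = 8 Hz.

8 Hz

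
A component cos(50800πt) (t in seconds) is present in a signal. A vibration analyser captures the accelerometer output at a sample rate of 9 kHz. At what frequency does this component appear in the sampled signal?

ω = 50800π rad/s → f = ω/(2π) = 25400 Hz = 25.4 kHz.
25.4 kHz mod fs = 7.4 kHz.
7.4 kHz > fs/2 = 4.5 kHz, folds to fs − 7.4 kHz = 1.6 kHz.

1.6 kHz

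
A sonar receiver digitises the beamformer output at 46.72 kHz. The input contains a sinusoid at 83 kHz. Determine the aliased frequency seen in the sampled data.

10.44 kHz

83 kHz mod fs = 36.28 kHz.
36.28 kHz > fs/2 = 23.36 kHz, folds to fs − 36.28 kHz = 10.44 kHz.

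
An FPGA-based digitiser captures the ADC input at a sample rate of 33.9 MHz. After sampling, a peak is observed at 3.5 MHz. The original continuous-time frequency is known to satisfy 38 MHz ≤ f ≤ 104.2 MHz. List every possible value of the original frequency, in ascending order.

Frequencies that alias to 3.5 MHz are k·fs ± 3.5 MHz for integer k ≥ 0.
k=0: 3.5 MHz.
k=1: 30.4 MHz, 37.4 MHz.
k=2: 64.3 MHz, 71.3 MHz.
k=3: 98.2 MHz, 105.2 MHz.
k=4: 132.1 MHz, 139.1 MHz.
Within [38 MHz, 104.2 MHz]: 64.3 MHz, 71.3 MHz, 98.2 MHz.

64.3 MHz, 71.3 MHz, 98.2 MHz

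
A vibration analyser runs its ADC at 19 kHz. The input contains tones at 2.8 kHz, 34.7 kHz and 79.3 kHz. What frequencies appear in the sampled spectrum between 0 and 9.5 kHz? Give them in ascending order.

fs/2 = 9.5 kHz.
2.8 kHz ≤ fs/2 = 9.5 kHz, passes unchanged.
34.7 kHz mod fs = 15.7 kHz.
15.7 kHz > fs/2 = 9.5 kHz, folds to fs − 15.7 kHz = 3.3 kHz.
79.3 kHz mod fs = 3.3 kHz.
3.3 kHz ≤ fs/2 = 9.5 kHz, appears at 3.3 kHz.
Distinct values: {2.8 kHz, 3.3 kHz}.

2.8 kHz, 3.3 kHz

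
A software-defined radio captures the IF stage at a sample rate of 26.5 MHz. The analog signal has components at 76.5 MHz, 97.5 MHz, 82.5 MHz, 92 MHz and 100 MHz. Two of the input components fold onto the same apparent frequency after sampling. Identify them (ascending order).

fs/2 = 13.25 MHz.
76.5 MHz mod fs = 23.5 MHz.
23.5 MHz > fs/2 = 13.25 MHz, folds to fs − 23.5 MHz = 3 MHz.
97.5 MHz mod fs = 18 MHz.
18 MHz > fs/2 = 13.25 MHz, folds to fs − 18 MHz = 8.5 MHz.
82.5 MHz mod fs = 3 MHz.
3 MHz ≤ fs/2 = 13.25 MHz, appears at 3 MHz.
92 MHz mod fs = 12.5 MHz.
12.5 MHz ≤ fs/2 = 13.25 MHz, appears at 12.5 MHz.
100 MHz mod fs = 20.5 MHz.
20.5 MHz > fs/2 = 13.25 MHz, folds to fs − 20.5 MHz = 6 MHz.
76.5 MHz and 82.5 MHz both map to 3 MHz.

76.5 MHz, 82.5 MHz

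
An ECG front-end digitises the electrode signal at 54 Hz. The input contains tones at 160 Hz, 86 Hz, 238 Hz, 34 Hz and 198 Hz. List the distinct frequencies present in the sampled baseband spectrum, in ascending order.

fs/2 = 27 Hz.
160 Hz mod fs = 52 Hz.
52 Hz > fs/2 = 27 Hz, folds to fs − 52 Hz = 2 Hz.
86 Hz mod fs = 32 Hz.
32 Hz > fs/2 = 27 Hz, folds to fs − 32 Hz = 22 Hz.
238 Hz mod fs = 22 Hz.
22 Hz ≤ fs/2 = 27 Hz, appears at 22 Hz.
34 Hz > fs/2 = 27 Hz, folds to fs − 34 Hz = 20 Hz.
198 Hz mod fs = 36 Hz.
36 Hz > fs/2 = 27 Hz, folds to fs − 36 Hz = 18 Hz.
Distinct values: {2 Hz, 18 Hz, 20 Hz, 22 Hz}.

2 Hz, 18 Hz, 20 Hz, 22 Hz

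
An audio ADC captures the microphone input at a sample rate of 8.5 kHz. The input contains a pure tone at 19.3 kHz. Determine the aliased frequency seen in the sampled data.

19.3 kHz mod fs = 2.3 kHz.
2.3 kHz ≤ fs/2 = 4.25 kHz, appears at 2.3 kHz.

2.3 kHz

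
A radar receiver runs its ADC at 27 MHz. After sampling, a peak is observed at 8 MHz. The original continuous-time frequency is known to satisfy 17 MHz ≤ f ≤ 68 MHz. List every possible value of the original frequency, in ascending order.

Frequencies that alias to 8 MHz are k·fs ± 8 MHz for integer k ≥ 0.
k=0: 8 MHz.
k=1: 19 MHz, 35 MHz.
k=2: 46 MHz, 62 MHz.
k=3: 73 MHz, 89 MHz.
Within [17 MHz, 68 MHz]: 19 MHz, 35 MHz, 46 MHz, 62 MHz.

19 MHz, 35 MHz, 46 MHz, 62 MHz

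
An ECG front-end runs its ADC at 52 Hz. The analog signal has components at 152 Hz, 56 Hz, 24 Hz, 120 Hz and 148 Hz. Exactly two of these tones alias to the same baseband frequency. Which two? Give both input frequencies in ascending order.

fs/2 = 26 Hz.
152 Hz mod fs = 48 Hz.
48 Hz > fs/2 = 26 Hz, folds to fs − 48 Hz = 4 Hz.
56 Hz mod fs = 4 Hz.
4 Hz ≤ fs/2 = 26 Hz, appears at 4 Hz.
24 Hz ≤ fs/2 = 26 Hz, passes unchanged.
120 Hz mod fs = 16 Hz.
16 Hz ≤ fs/2 = 26 Hz, appears at 16 Hz.
148 Hz mod fs = 44 Hz.
44 Hz > fs/2 = 26 Hz, folds to fs − 44 Hz = 8 Hz.
56 Hz and 152 Hz both map to 4 Hz.

56 Hz, 152 Hz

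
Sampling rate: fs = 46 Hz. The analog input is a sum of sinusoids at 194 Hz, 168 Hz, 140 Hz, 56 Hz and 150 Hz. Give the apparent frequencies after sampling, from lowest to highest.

2 Hz, 10 Hz, 12 Hz, 16 Hz

fs/2 = 23 Hz.
194 Hz mod fs = 10 Hz.
10 Hz ≤ fs/2 = 23 Hz, appears at 10 Hz.
168 Hz mod fs = 30 Hz.
30 Hz > fs/2 = 23 Hz, folds to fs − 30 Hz = 16 Hz.
140 Hz mod fs = 2 Hz.
2 Hz ≤ fs/2 = 23 Hz, appears at 2 Hz.
56 Hz mod fs = 10 Hz.
10 Hz ≤ fs/2 = 23 Hz, appears at 10 Hz.
150 Hz mod fs = 12 Hz.
12 Hz ≤ fs/2 = 23 Hz, appears at 12 Hz.
Distinct values: {2 Hz, 10 Hz, 12 Hz, 16 Hz}.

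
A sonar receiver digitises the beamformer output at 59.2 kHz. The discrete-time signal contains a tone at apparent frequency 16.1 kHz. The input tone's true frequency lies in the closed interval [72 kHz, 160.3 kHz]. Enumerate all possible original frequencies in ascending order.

75.3 kHz, 102.3 kHz, 134.5 kHz

Frequencies that alias to 16.1 kHz are k·fs ± 16.1 kHz for integer k ≥ 0.
k=0: 16.1 kHz.
k=1: 43.1 kHz, 75.3 kHz.
k=2: 102.3 kHz, 134.5 kHz.
k=3: 161.5 kHz, 193.7 kHz.
Within [72 kHz, 160.3 kHz]: 75.3 kHz, 102.3 kHz, 134.5 kHz.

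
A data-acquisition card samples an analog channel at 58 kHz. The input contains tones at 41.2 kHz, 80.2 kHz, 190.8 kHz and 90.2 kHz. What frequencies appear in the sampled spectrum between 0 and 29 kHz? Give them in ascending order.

16.8 kHz, 22.2 kHz, 25.8 kHz

fs/2 = 29 kHz.
41.2 kHz > fs/2 = 29 kHz, folds to fs − 41.2 kHz = 16.8 kHz.
80.2 kHz mod fs = 22.2 kHz.
22.2 kHz ≤ fs/2 = 29 kHz, appears at 22.2 kHz.
190.8 kHz mod fs = 16.8 kHz.
16.8 kHz ≤ fs/2 = 29 kHz, appears at 16.8 kHz.
90.2 kHz mod fs = 32.2 kHz.
32.2 kHz > fs/2 = 29 kHz, folds to fs − 32.2 kHz = 25.8 kHz.
Distinct values: {16.8 kHz, 22.2 kHz, 25.8 kHz}.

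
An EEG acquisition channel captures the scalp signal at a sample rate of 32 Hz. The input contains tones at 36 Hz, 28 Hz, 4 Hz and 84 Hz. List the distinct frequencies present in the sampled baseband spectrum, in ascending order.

fs/2 = 16 Hz.
36 Hz mod fs = 4 Hz.
4 Hz ≤ fs/2 = 16 Hz, appears at 4 Hz.
28 Hz > fs/2 = 16 Hz, folds to fs − 28 Hz = 4 Hz.
4 Hz ≤ fs/2 = 16 Hz, passes unchanged.
84 Hz mod fs = 20 Hz.
20 Hz > fs/2 = 16 Hz, folds to fs − 20 Hz = 12 Hz.
Distinct values: {4 Hz, 12 Hz}.

4 Hz, 12 Hz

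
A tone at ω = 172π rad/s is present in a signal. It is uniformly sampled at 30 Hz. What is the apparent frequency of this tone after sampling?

ω = 172π rad/s → f = ω/(2π) = 86 Hz.
86 Hz mod fs = 26 Hz.
26 Hz > fs/2 = 15 Hz, folds to fs − 26 Hz = 4 Hz.

4 Hz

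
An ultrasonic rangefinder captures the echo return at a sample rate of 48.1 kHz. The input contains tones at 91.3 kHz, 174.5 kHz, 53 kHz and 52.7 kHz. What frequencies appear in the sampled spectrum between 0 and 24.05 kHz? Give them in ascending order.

fs/2 = 24.05 kHz.
91.3 kHz mod fs = 43.2 kHz.
43.2 kHz > fs/2 = 24.05 kHz, folds to fs − 43.2 kHz = 4.9 kHz.
174.5 kHz mod fs = 30.2 kHz.
30.2 kHz > fs/2 = 24.05 kHz, folds to fs − 30.2 kHz = 17.9 kHz.
53 kHz mod fs = 4.9 kHz.
4.9 kHz ≤ fs/2 = 24.05 kHz, appears at 4.9 kHz.
52.7 kHz mod fs = 4.6 kHz.
4.6 kHz ≤ fs/2 = 24.05 kHz, appears at 4.6 kHz.
Distinct values: {4.6 kHz, 4.9 kHz, 17.9 kHz}.

4.6 kHz, 4.9 kHz, 17.9 kHz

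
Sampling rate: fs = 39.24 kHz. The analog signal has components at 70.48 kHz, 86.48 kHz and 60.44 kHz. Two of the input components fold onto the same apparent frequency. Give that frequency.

8 kHz

fs/2 = 19.62 kHz.
70.48 kHz mod fs = 31.24 kHz.
31.24 kHz > fs/2 = 19.62 kHz, folds to fs − 31.24 kHz = 8 kHz.
86.48 kHz mod fs = 8 kHz.
8 kHz ≤ fs/2 = 19.62 kHz, appears at 8 kHz.
60.44 kHz mod fs = 21.2 kHz.
21.2 kHz > fs/2 = 19.62 kHz, folds to fs − 21.2 kHz = 18.04 kHz.
70.48 kHz and 86.48 kHz both map to 8 kHz.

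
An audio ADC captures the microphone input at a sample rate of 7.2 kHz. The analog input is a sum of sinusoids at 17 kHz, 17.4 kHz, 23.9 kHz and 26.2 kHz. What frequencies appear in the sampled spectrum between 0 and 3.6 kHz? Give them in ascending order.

2.3 kHz, 2.6 kHz, 3 kHz

fs/2 = 3.6 kHz.
17 kHz mod fs = 2.6 kHz.
2.6 kHz ≤ fs/2 = 3.6 kHz, appears at 2.6 kHz.
17.4 kHz mod fs = 3 kHz.
3 kHz ≤ fs/2 = 3.6 kHz, appears at 3 kHz.
23.9 kHz mod fs = 2.3 kHz.
2.3 kHz ≤ fs/2 = 3.6 kHz, appears at 2.3 kHz.
26.2 kHz mod fs = 4.6 kHz.
4.6 kHz > fs/2 = 3.6 kHz, folds to fs − 4.6 kHz = 2.6 kHz.
Distinct values: {2.3 kHz, 2.6 kHz, 3 kHz}.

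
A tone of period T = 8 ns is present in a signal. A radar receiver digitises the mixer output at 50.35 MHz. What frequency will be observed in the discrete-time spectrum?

T = 8 ns → f = 1/T = 125 MHz.
125 MHz mod fs = 24.3 MHz.
24.3 MHz ≤ fs/2 = 25.175 MHz, appears at 24.3 MHz.

24.3 MHz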